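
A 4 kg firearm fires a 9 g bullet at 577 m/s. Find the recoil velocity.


v_recoil = m_p * v_p / m_gun = 0.009 * 577 / 4 = 1.298 m/s

1.298 m/s


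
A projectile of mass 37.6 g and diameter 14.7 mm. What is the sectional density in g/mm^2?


SD = m/d^2 = 37.6/14.7^2 = 0.174 g/mm^2

0.174 g/mm^2


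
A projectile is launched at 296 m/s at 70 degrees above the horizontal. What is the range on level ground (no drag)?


R = v0^2 * sin(2*theta) / g = 296^2 * sin(2*70°) / 9.81 = 5741 m

5741 m


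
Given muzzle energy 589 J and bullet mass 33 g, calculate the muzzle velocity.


v = sqrt(2*E/m) = sqrt(2*589/0.033) = 188.9 m/s

188.9 m/s


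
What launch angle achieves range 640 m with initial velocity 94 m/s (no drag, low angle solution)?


sin(2*theta) = R*g/v0^2 = 640*9.81/94^2 = 0.710548, theta = arcsin(0.710548)/2 = 22.64°

22.64 degrees


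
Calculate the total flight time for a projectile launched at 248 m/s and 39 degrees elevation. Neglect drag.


T = 2*v0*sin(theta)/g = 2*248*sin(39°)/9.81 = 31.82 s

31.82 s


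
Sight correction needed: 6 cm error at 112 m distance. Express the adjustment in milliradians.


1 mrad subtends 1 cm per 10 m of range, so adj = error_cm / (dist_m / 10) = 6 / (112/10) = 0.5357 mrad

0.5357 mrad


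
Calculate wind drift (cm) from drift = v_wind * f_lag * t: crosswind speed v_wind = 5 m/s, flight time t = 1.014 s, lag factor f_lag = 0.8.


drift = v_wind * lag * t = 5 * 0.8 * 1.014 = 4.056 m ≈ 405.6 cm

405.6 cm


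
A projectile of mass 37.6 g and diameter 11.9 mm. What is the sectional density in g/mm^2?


SD = m/d^2 = 37.6/11.9^2 = 0.2655 g/mm^2

0.2655 g/mm^2


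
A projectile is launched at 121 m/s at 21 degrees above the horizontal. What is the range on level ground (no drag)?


R = v0^2 * sin(2*theta) / g = 121^2 * sin(2*21°) / 9.81 = 998.6 m

998.6 m


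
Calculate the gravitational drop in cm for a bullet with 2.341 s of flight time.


drop = 0.5*g*t^2 = 0.5*9.81*2.341^2 = 26.8808 m ≈ 2688 cm

2688 cm


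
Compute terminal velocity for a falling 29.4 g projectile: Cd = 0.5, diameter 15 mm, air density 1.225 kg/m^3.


A = pi*(d/2)^2 = pi*(15/2000)^2 = 1.76715e-04 m^2
vt = sqrt(2mg/(Cd*rho*A)) = sqrt(2*0.0294*9.81/(0.5 * 1.225 * 1.76715e-04)) = 73 m/s

73 m/s


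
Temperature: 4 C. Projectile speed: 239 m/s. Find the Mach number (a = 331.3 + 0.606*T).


a = 331.3 + 0.606*(4) = 333.724 m/s
M = v/a = 239/333.724 = 0.7162

0.7162


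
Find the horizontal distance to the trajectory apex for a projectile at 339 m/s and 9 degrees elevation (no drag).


R = v0^2*sin(2*theta)/g = 339^2*sin(2*9°)/9.81 = 3620.03 m
apex_dist = R/2 = 3620.03/2 = 1810 m

1810 m


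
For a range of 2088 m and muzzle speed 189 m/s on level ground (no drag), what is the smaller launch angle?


sin(2*theta) = R*g/v0^2 = 2088*9.81/189^2 = 0.573424, theta = arcsin(0.573424)/2 = 17.49°

17.49 degrees


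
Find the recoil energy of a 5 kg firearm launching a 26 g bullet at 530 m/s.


v_r = m_p*v_p/m_gun = 0.026*530/5 = 2.756 m/s, E_r = 0.5*m_gun*v_r^2 = 0.5*5*2.756^2 = 18.99 J

18.99 J


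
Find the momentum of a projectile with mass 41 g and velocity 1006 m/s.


p = m*v = 0.041*1006 = 41.25 kg·m/s

41.25 kg·m/s


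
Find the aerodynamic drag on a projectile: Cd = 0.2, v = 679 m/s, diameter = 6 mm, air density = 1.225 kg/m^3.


A = pi*(d/2)^2 = pi*(6/2000)^2 = 2.82743e-05 m^2
Fd = 0.5*Cd*rho*A*v^2 = 0.5*0.2*1.225*2.82743e-05*679^2 = 1.597 N

1.597 N


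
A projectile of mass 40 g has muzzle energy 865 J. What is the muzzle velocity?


v = sqrt(2*E/m) = sqrt(2*865/0.04) = 208 m/s

208 m/s


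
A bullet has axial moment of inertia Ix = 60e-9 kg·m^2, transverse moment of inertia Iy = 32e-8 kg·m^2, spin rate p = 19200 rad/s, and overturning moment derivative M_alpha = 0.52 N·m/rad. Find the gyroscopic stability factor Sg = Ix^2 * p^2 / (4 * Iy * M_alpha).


Sg = Ix^2 * p^2 / (4 * Iy * M_alpha) = (60e-9)^2 * 19200^2 / (4 * 32e-8 * 0.52) = 1.994

1.994


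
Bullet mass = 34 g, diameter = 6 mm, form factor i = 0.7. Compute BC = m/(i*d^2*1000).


BC = m/(i*d^2*1000) = 34/(0.7 * 6^2 * 1000) = 0.001349

0.001349


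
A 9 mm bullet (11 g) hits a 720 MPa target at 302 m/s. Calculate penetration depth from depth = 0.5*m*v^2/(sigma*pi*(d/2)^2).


A = pi*(d/2)^2 = pi*(9/2)^2 = 63.6173 mm^2
E = 0.5*m*v^2 = 0.5*0.011*302^2 = 501.622 J
depth = E/(sigma*A) = 501.622 J / (720 MPa * 63.6173 mm^2) = 501.622/(720 * 63.6173) m = 0.0109514 m ≈ 10.95 mm

10.95 mm


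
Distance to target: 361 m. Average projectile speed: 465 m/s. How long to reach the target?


t = d/v = 361/465 = 0.7763 s

0.7763 s


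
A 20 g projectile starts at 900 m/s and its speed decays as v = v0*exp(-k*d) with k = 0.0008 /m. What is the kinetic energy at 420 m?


v = v0*exp(-k*d) = 900*exp(-0.0008*420) = 643.161 m/s
E = 0.5*m*v^2 = 0.5*0.02*643.161^2 = 4137 J

4137 J


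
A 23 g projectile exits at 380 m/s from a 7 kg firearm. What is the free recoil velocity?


v_recoil = m_p * v_p / m_gun = 0.023 * 380 / 7 = 1.249 m/s

1.249 m/s


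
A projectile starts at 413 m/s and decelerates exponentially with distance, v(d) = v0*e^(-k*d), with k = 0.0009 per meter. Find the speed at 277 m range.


v = v0*exp(-k*d) = 413*exp(-0.0009*277) = 321.9 m/s

321.9 m/s


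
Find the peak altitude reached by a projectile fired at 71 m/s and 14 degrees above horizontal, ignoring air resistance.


H = (v0*sin(theta))^2 / (2g) = (71*sin(14°))^2 / (2*9.81) = 15.04 m

15.04 m


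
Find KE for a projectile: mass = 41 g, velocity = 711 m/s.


E = 0.5*m*v^2 = 0.5*0.041*711^2 = 10363 J

10363 J


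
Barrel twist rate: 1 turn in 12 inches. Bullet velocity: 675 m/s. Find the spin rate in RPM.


twist_m = 12*0.0254 = 0.3048 m
spin = v/twist = 675/0.3048 = 2214.567 rev/s
RPM = spin*60 = 2214.567*60 ≈ 132874 RPM

132874 RPM


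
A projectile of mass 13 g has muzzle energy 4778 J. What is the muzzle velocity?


v = sqrt(2*E/m) = sqrt(2*4778/0.013) = 857.4 m/s

857.4 m/s


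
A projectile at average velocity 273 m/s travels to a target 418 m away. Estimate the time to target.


t = d/v = 418/273 = 1.531 s

1.531 s


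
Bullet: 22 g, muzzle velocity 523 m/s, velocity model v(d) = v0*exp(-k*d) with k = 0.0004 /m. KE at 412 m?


v = v0*exp(-k*d) = 523*exp(-0.0004*412) = 443.537 m/s
E = 0.5*m*v^2 = 0.5*0.022*443.537^2 = 2164 J

2164 J


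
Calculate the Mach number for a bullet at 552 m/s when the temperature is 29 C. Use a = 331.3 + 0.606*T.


a = 331.3 + 0.606*(29) = 348.874 m/s
M = v/a = 552/348.874 = 1.582

1.582


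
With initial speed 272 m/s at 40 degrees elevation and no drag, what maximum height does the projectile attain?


H = (v0*sin(theta))^2 / (2g) = (272*sin(40°))^2 / (2*9.81) = 1558 m

1558 m


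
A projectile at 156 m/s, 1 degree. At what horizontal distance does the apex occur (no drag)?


R = v0^2*sin(2*theta)/g = 156^2*sin(2*1°)/9.81 = 86.5764 m
apex_dist = R/2 = 86.5764/2 = 43.29 m

43.29 m


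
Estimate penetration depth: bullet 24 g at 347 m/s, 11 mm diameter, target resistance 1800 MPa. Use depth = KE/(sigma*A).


A = pi*(d/2)^2 = pi*(11/2)^2 = 95.0332 mm^2
E = 0.5*m*v^2 = 0.5*0.024*347^2 = 1444.91 J
depth = E/(sigma*A) = 1444.91 J / (1800 MPa * 95.0332 mm^2) = 1444.91/(1800 * 95.0332) m = 0.0084468 m ≈ 8.447 mm

8.447 mm


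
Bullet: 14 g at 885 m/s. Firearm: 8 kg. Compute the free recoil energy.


v_r = m_p*v_p/m_gun = 0.014*885/8 = 1.54875 m/s, E_r = 0.5*m_gun*v_r^2 = 0.5*8*1.54875^2 = 9.595 J

9.595 J


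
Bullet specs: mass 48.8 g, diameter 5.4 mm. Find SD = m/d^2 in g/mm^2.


SD = m/d^2 = 48.8/5.4^2 = 1.674 g/mm^2

1.674 g/mm^2


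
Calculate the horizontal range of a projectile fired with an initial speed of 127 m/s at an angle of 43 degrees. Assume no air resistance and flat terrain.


R = v0^2 * sin(2*theta) / g = 127^2 * sin(2*43°) / 9.81 = 1640 m

1640 m


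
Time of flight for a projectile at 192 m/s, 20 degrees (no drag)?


T = 2*v0*sin(theta)/g = 2*192*sin(20°)/9.81 = 13.39 s

13.39 s


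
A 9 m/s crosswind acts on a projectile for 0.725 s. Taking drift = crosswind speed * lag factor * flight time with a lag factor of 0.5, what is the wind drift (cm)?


drift = v_wind * lag * t = 9 * 0.5 * 0.725 = 3.2625 m ≈ 326.2 cm

326.2 cm


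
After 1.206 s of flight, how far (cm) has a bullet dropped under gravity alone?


drop = 0.5*g*t^2 = 0.5*9.81*1.206^2 = 7.13401 m ≈ 713.4 cm

713.4 cm


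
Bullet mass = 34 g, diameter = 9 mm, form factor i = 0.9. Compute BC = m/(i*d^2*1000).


BC = m/(i*d^2*1000) = 34/(0.9 * 9^2 * 1000) = 0.0004664

0.0004664


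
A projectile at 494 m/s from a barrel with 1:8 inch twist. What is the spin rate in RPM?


twist_m = 8*0.0254 = 0.2032 m
spin = v/twist = 494/0.2032 = 2431.102 rev/s
RPM = spin*60 = 2431.102*60 ≈ 145866 RPM

145866 RPM


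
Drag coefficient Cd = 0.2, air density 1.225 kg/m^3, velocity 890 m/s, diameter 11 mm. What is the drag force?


A = pi*(d/2)^2 = pi*(11/2000)^2 = 9.50332e-05 m^2
Fd = 0.5*Cd*rho*A*v^2 = 0.5*0.2*1.225*9.50332e-05*890^2 = 9.221 N

9.221 N


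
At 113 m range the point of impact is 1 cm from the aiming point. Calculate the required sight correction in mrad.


1 mrad subtends 1 cm per 10 m of range, so adj = error_cm / (dist_m / 10) = 1 / (113/10) = 0.0885 mrad

0.0885 mrad


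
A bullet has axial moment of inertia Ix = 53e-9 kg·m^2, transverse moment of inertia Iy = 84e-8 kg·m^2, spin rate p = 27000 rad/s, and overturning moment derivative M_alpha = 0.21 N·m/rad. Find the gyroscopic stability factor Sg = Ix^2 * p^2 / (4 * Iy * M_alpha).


Sg = Ix^2 * p^2 / (4 * Iy * M_alpha) = (53e-9)^2 * 27000^2 / (4 * 84e-8 * 0.21) = 2.902

2.902


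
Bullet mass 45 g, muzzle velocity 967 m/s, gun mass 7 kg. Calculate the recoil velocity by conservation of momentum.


v_recoil = m_p * v_p / m_gun = 0.045 * 967 / 7 = 6.216 m/s

6.216 m/s


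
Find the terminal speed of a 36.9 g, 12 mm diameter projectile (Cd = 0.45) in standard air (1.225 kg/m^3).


A = pi*(d/2)^2 = pi*(12/2000)^2 = 1.13097e-04 m^2
vt = sqrt(2mg/(Cd*rho*A)) = sqrt(2*0.0369*9.81/(0.45 * 1.225 * 1.13097e-04)) = 107.8 m/s

107.8 m/s


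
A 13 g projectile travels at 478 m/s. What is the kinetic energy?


E = 0.5*m*v^2 = 0.5*0.013*478^2 = 1485 J

1485 J


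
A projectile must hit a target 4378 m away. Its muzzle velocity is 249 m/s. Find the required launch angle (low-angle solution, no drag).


sin(2*theta) = R*g/v0^2 = 4378*9.81/249^2 = 0.692701, theta = arcsin(0.692701)/2 = 21.92°

21.92 degrees


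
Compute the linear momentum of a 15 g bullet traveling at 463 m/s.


p = m*v = 0.015*463 = 6.945 kg·m/s

6.945 kg·m/s


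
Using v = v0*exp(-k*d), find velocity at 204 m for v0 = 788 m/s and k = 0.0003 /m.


v = v0*exp(-k*d) = 788*exp(-0.0003*204) = 741.2 m/s

741.2 m/s


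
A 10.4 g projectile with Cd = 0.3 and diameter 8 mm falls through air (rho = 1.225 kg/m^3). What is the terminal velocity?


A = pi*(d/2)^2 = pi*(8/2000)^2 = 5.02655e-05 m^2
vt = sqrt(2mg/(Cd*rho*A)) = sqrt(2*0.0104*9.81/(0.3 * 1.225 * 5.02655e-05)) = 105.1 m/s

105.1 m/s


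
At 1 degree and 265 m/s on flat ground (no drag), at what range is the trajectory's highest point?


R = v0^2*sin(2*theta)/g = 265^2*sin(2*1°)/9.81 = 249.828 m
apex_dist = R/2 = 249.828/2 = 124.9 m

124.9 m


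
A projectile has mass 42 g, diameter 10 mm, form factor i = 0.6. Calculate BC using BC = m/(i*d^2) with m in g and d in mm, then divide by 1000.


BC = m/(i*d^2*1000) = 42/(0.6 * 10^2 * 1000) = 0.0007

0.0007


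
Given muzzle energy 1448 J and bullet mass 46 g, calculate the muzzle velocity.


v = sqrt(2*E/m) = sqrt(2*1448/0.046) = 250.9 m/s

250.9 m/s


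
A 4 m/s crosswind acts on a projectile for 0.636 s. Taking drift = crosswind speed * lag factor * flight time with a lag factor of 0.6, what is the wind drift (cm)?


drift = v_wind * lag * t = 4 * 0.6 * 0.636 = 1.5264 m ≈ 152.6 cm

152.6 cm


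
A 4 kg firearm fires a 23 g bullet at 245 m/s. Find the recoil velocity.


v_recoil = m_p * v_p / m_gun = 0.023 * 245 / 4 = 1.409 m/s

1.409 m/s


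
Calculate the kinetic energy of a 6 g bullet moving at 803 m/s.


E = 0.5*m*v^2 = 0.5*0.006*803^2 = 1934 J

1934 J


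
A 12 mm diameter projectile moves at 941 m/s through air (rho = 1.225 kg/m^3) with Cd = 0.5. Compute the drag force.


A = pi*(d/2)^2 = pi*(12/2000)^2 = 1.13097e-04 m^2
Fd = 0.5*Cd*rho*A*v^2 = 0.5*0.5*1.225*1.13097e-04*941^2 = 30.67 N

30.67 N


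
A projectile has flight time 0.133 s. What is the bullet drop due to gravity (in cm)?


drop = 0.5*g*t^2 = 0.5*9.81*0.133^2 = 0.0867645 m ≈ 8.676 cm

8.676 cm


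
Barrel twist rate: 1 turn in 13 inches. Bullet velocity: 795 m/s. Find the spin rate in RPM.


twist_m = 13*0.0254 = 0.3302 m
spin = v/twist = 795/0.3302 = 2407.632 rev/s
RPM = spin*60 = 2407.632*60 ≈ 144458 RPM

144458 RPM


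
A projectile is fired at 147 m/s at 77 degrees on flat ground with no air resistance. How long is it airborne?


T = 2*v0*sin(theta)/g = 2*147*sin(77°)/9.81 = 29.2 s

29.2 s


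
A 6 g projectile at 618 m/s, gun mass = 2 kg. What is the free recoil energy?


v_r = m_p*v_p/m_gun = 0.006*618/2 = 1.854 m/s, E_r = 0.5*m_gun*v_r^2 = 0.5*2*1.854^2 = 3.437 J

3.437 J


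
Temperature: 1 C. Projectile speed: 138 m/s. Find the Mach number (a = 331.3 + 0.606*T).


a = 331.3 + 0.606*(1) = 331.906 m/s
M = v/a = 138/331.906 = 0.4158

0.4158


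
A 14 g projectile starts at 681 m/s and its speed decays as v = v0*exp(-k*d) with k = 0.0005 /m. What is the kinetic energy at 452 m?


v = v0*exp(-k*d) = 681*exp(-0.0005*452) = 543.246 m/s
E = 0.5*m*v^2 = 0.5*0.014*543.246^2 = 2066 J

2066 J


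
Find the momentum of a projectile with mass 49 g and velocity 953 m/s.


p = m*v = 0.049*953 = 46.7 kg·m/s

46.7 kg·m/s


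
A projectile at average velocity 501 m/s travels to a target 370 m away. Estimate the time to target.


t = d/v = 370/501 = 0.7385 s

0.7385 s


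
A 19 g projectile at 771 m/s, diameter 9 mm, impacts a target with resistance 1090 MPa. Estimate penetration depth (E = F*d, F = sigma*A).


A = pi*(d/2)^2 = pi*(9/2)^2 = 63.6173 mm^2
E = 0.5*m*v^2 = 0.5*0.019*771^2 = 5647.19 J
depth = E/(sigma*A) = 5647.19 J / (1090 MPa * 63.6173 mm^2) = 5647.19/(1090 * 63.6173) m = 0.0814387 m ≈ 81.44 mm

81.44 mm


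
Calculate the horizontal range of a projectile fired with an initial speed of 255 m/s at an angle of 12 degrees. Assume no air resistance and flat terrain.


R = v0^2 * sin(2*theta) / g = 255^2 * sin(2*12°) / 9.81 = 2696 m

2696 m


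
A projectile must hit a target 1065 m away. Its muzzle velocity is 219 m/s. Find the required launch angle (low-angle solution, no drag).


sin(2*theta) = R*g/v0^2 = 1065*9.81/219^2 = 0.217836, theta = arcsin(0.217836)/2 = 6.291°

6.291 degrees


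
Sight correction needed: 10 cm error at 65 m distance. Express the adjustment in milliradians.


1 mrad subtends 1 cm per 10 m of range, so adj = error_cm / (dist_m / 10) = 10 / (65/10) = 1.538 mrad

1.538 mrad


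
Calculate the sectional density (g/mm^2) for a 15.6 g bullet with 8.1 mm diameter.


SD = m/d^2 = 15.6/8.1^2 = 0.2378 g/mm^2

0.2378 g/mm^2


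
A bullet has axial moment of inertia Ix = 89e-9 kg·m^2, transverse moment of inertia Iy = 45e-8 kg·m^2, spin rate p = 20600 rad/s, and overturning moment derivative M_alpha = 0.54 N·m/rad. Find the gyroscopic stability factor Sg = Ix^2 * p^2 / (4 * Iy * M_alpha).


Sg = Ix^2 * p^2 / (4 * Iy * M_alpha) = (89e-9)^2 * 20600^2 / (4 * 45e-8 * 0.54) = 3.458

3.458


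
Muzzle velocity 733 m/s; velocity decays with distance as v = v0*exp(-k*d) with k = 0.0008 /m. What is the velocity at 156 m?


v = v0*exp(-k*d) = 733*exp(-0.0008*156) = 647 m/s

647 m/s


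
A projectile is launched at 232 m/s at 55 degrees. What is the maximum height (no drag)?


H = (v0*sin(theta))^2 / (2g) = (232*sin(55°))^2 / (2*9.81) = 1841 m

1841 m


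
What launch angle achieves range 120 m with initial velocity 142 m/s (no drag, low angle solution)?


sin(2*theta) = R*g/v0^2 = 120*9.81/142^2 = 0.0583813, theta = arcsin(0.0583813)/2 = 1.673°

1.673 degrees


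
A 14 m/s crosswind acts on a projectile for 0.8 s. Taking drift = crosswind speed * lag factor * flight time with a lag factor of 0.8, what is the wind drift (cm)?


drift = v_wind * lag * t = 14 * 0.8 * 0.8 = 8.96 m ≈ 896 cm

896 cm


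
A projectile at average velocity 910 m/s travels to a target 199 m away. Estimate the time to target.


t = d/v = 199/910 = 0.2187 s

0.2187 s


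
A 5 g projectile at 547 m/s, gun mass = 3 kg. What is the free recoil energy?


v_r = m_p*v_p/m_gun = 0.005*547/3 = 0.911667 m/s, E_r = 0.5*m_gun*v_r^2 = 0.5*3*0.911667^2 = 1.247 J

1.247 J


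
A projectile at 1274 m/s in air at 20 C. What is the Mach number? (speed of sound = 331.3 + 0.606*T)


a = 331.3 + 0.606*(20) = 343.42 m/s
M = v/a = 1274/343.42 = 3.71

3.71


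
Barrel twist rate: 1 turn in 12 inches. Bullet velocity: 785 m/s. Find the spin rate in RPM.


twist_m = 12*0.0254 = 0.3048 m
spin = v/twist = 785/0.3048 = 2575.459 rev/s
RPM = spin*60 = 2575.459*60 ≈ 154528 RPM

154528 RPM


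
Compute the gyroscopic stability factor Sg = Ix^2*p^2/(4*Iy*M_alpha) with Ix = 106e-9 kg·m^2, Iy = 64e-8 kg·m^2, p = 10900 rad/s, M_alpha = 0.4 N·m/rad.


Sg = Ix^2 * p^2 / (4 * Iy * M_alpha) = (106e-9)^2 * 10900^2 / (4 * 64e-8 * 0.4) = 1.304

1.304


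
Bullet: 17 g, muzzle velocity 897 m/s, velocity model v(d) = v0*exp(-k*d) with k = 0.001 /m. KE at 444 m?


v = v0*exp(-k*d) = 897*exp(-0.001*444) = 575.394 m/s
E = 0.5*m*v^2 = 0.5*0.017*575.394^2 = 2814 J

2814 J


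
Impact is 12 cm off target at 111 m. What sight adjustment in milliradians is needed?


1 mrad subtends 1 cm per 10 m of range, so adj = error_cm / (dist_m / 10) = 12 / (111/10) = 1.081 mrad

1.081 mrad


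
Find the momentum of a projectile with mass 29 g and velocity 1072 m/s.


p = m*v = 0.029*1072 = 31.09 kg·m/s

31.09 kg·m/s


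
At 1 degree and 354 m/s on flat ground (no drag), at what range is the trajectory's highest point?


R = v0^2*sin(2*theta)/g = 354^2*sin(2*1°)/9.81 = 445.817 m
apex_dist = R/2 = 445.817/2 = 222.9 m

222.9 m


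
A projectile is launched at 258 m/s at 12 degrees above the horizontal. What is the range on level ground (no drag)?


R = v0^2 * sin(2*theta) / g = 258^2 * sin(2*12°) / 9.81 = 2760 m

2760 m


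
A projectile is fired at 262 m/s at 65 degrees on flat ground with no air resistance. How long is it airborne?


T = 2*v0*sin(theta)/g = 2*262*sin(65°)/9.81 = 48.41 s

48.41 s


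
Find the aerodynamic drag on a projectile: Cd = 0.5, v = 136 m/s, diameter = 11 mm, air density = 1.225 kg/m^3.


A = pi*(d/2)^2 = pi*(11/2000)^2 = 9.50332e-05 m^2
Fd = 0.5*Cd*rho*A*v^2 = 0.5*0.5*1.225*9.50332e-05*136^2 = 0.5383 N

0.5383 N


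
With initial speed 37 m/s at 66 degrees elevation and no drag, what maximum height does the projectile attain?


H = (v0*sin(theta))^2 / (2g) = (37*sin(66°))^2 / (2*9.81) = 58.23 m

58.23 m


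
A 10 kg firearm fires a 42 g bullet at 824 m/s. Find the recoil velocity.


v_recoil = m_p * v_p / m_gun = 0.042 * 824 / 10 = 3.461 m/s

3.461 m/s


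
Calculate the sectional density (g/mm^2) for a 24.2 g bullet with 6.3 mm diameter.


SD = m/d^2 = 24.2/6.3^2 = 0.6097 g/mm^2

0.6097 g/mm^2


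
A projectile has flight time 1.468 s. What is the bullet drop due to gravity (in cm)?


drop = 0.5*g*t^2 = 0.5*9.81*1.468^2 = 10.5704 m ≈ 1057 cm

1057 cm


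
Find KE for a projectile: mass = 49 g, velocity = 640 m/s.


E = 0.5*m*v^2 = 0.5*0.049*640^2 = 10035 J

10035 J


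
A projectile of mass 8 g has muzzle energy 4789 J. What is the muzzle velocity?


v = sqrt(2*E/m) = sqrt(2*4789/0.008) = 1094 m/s

1094 m/s


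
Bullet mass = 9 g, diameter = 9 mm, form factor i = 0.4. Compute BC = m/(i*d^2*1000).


BC = m/(i*d^2*1000) = 9/(0.4 * 9^2 * 1000) = 0.0002778

0.0002778


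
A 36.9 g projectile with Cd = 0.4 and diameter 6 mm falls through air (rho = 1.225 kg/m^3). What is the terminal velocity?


A = pi*(d/2)^2 = pi*(6/2000)^2 = 2.82743e-05 m^2
vt = sqrt(2mg/(Cd*rho*A)) = sqrt(2*0.0369*9.81/(0.4 * 1.225 * 2.82743e-05)) = 228.6 m/s

228.6 m/s


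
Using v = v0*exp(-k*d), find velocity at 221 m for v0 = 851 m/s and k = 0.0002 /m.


v = v0*exp(-k*d) = 851*exp(-0.0002*221) = 814.2 m/s

814.2 m/s


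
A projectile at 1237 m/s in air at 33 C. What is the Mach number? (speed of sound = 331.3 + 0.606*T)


a = 331.3 + 0.606*(33) = 351.298 m/s
M = v/a = 1237/351.298 = 3.521

3.521


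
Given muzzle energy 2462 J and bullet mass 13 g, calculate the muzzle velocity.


v = sqrt(2*E/m) = sqrt(2*2462/0.013) = 615.4 m/s

615.4 m/s


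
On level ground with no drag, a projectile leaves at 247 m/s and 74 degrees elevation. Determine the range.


R = v0^2 * sin(2*theta) / g = 247^2 * sin(2*74°) / 9.81 = 3296 m

3296 m


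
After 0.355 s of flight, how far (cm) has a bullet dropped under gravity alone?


drop = 0.5*g*t^2 = 0.5*9.81*0.355^2 = 0.618153 m ≈ 61.82 cm

61.82 cm


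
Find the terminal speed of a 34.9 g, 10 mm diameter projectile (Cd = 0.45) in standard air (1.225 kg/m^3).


A = pi*(d/2)^2 = pi*(10/2000)^2 = 7.85398e-05 m^2
vt = sqrt(2mg/(Cd*rho*A)) = sqrt(2*0.0349*9.81/(0.45 * 1.225 * 7.85398e-05)) = 125.8 m/s

125.8 m/s


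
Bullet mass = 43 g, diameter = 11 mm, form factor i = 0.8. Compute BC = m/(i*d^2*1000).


BC = m/(i*d^2*1000) = 43/(0.8 * 11^2 * 1000) = 0.0004442

0.0004442


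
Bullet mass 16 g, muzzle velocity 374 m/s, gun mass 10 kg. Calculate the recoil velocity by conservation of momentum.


v_recoil = m_p * v_p / m_gun = 0.016 * 374 / 10 = 0.5984 m/s

0.5984 m/s


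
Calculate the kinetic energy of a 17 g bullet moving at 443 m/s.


E = 0.5*m*v^2 = 0.5*0.017*443^2 = 1668 J

1668 J


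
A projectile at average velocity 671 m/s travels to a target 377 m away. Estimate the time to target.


t = d/v = 377/671 = 0.5618 s

0.5618 s


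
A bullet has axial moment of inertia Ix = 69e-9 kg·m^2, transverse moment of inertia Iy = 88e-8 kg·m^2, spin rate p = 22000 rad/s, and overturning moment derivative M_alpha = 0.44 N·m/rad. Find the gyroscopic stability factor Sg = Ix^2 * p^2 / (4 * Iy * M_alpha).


Sg = Ix^2 * p^2 / (4 * Iy * M_alpha) = (69e-9)^2 * 22000^2 / (4 * 88e-8 * 0.44) = 1.488

1.488


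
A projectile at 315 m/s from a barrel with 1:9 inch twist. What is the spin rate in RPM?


twist_m = 9*0.0254 = 0.2286 m
spin = v/twist = 315/0.2286 = 1377.953 rev/s
RPM = spin*60 = 1377.953*60 ≈ 82677 RPM

82677 RPM


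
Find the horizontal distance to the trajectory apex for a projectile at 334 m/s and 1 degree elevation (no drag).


R = v0^2*sin(2*theta)/g = 334^2*sin(2*1°)/9.81 = 396.865 m
apex_dist = R/2 = 396.865/2 = 198.4 m

198.4 m


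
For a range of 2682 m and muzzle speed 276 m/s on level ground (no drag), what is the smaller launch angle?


sin(2*theta) = R*g/v0^2 = 2682*9.81/276^2 = 0.34539, theta = arcsin(0.34539)/2 = 10.1°

10.1 degrees


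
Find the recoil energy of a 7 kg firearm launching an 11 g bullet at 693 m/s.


v_r = m_p*v_p/m_gun = 0.011*693/7 = 1.089 m/s, E_r = 0.5*m_gun*v_r^2 = 0.5*7*1.089^2 = 4.151 J

4.151 J


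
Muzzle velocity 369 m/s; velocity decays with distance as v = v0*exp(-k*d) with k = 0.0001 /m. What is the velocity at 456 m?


v = v0*exp(-k*d) = 369*exp(-0.0001*456) = 352.6 m/s

352.6 m/s


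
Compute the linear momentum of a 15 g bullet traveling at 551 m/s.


p = m*v = 0.015*551 = 8.265 kg·m/s

8.265 kg·m/s


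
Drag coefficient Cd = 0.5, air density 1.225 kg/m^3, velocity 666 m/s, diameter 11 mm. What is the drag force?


A = pi*(d/2)^2 = pi*(11/2000)^2 = 9.50332e-05 m^2
Fd = 0.5*Cd*rho*A*v^2 = 0.5*0.5*1.225*9.50332e-05*666^2 = 12.91 N

12.91 N


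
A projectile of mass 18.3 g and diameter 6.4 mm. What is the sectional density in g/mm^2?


SD = m/d^2 = 18.3/6.4^2 = 0.4468 g/mm^2

0.4468 g/mm^2


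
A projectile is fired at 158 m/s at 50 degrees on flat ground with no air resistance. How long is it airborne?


T = 2*v0*sin(theta)/g = 2*158*sin(50°)/9.81 = 24.68 s

24.68 s


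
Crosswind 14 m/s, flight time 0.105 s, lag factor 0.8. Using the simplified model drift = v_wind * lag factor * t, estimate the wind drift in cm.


drift = v_wind * lag * t = 14 * 0.8 * 0.105 = 1.176 m ≈ 117.6 cm

117.6 cm


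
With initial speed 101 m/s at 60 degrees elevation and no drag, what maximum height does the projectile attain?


H = (v0*sin(theta))^2 / (2g) = (101*sin(60°))^2 / (2*9.81) = 389.9 m

389.9 m


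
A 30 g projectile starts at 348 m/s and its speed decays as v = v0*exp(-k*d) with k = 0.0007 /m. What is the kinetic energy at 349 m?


v = v0*exp(-k*d) = 348*exp(-0.0007*349) = 272.572 m/s
E = 0.5*m*v^2 = 0.5*0.03*272.572^2 = 1114 J

1114 J


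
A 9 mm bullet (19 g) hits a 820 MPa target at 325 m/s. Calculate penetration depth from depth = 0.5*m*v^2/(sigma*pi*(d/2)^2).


A = pi*(d/2)^2 = pi*(9/2)^2 = 63.6173 mm^2
E = 0.5*m*v^2 = 0.5*0.019*325^2 = 1003.44 J
depth = E/(sigma*A) = 1003.44 J / (820 MPa * 63.6173 mm^2) = 1003.44/(820 * 63.6173) m = 0.0192354 m ≈ 19.24 mm

19.24 mm


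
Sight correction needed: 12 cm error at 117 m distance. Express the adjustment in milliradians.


1 mrad subtends 1 cm per 10 m of range, so adj = error_cm / (dist_m / 10) = 12 / (117/10) = 1.026 mrad

1.026 mrad


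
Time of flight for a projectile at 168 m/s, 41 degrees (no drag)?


T = 2*v0*sin(theta)/g = 2*168*sin(41°)/9.81 = 22.47 s

22.47 s


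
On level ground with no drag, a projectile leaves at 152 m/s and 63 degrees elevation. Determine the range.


R = v0^2 * sin(2*theta) / g = 152^2 * sin(2*63°) / 9.81 = 1905 m

1905 m


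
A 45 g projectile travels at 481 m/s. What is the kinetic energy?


E = 0.5*m*v^2 = 0.5*0.045*481^2 = 5206 J

5206 J


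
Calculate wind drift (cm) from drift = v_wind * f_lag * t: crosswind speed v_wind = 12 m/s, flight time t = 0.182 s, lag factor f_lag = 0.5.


drift = v_wind * lag * t = 12 * 0.5 * 0.182 = 1.092 m ≈ 109.2 cm

109.2 cm


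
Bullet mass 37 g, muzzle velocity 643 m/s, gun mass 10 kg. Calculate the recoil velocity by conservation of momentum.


v_recoil = m_p * v_p / m_gun = 0.037 * 643 / 10 = 2.379 m/s

2.379 m/s


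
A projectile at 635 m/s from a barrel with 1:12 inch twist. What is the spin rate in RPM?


twist_m = 12*0.0254 = 0.3048 m
spin = v/twist = 635/0.3048 = 2083.333 rev/s
RPM = spin*60 = 2083.333*60 ≈ 125000 RPM

125000 RPM


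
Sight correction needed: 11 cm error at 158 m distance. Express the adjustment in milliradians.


1 mrad subtends 1 cm per 10 m of range, so adj = error_cm / (dist_m / 10) = 11 / (158/10) = 0.6962 mrad

0.6962 mrad


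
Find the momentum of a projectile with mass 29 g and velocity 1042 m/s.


p = m*v = 0.029*1042 = 30.22 kg·m/s

30.22 kg·m/s


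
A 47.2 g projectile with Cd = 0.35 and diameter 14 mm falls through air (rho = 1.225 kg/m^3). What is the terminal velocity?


A = pi*(d/2)^2 = pi*(14/2000)^2 = 1.53938e-04 m^2
vt = sqrt(2mg/(Cd*rho*A)) = sqrt(2*0.0472*9.81/(0.35 * 1.225 * 1.53938e-04)) = 118.5 m/s

118.5 m/s


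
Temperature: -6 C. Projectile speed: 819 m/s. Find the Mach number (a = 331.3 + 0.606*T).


a = 331.3 + 0.606*(-6) = 327.664 m/s
M = v/a = 819/327.664 = 2.5

2.5


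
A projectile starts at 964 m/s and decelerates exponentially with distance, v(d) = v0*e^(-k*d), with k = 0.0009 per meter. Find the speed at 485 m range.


v = v0*exp(-k*d) = 964*exp(-0.0009*485) = 623 m/s

623 m/s


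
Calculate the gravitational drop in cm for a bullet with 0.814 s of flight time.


drop = 0.5*g*t^2 = 0.5*9.81*0.814^2 = 3.25003 m ≈ 325 cm

325 cm


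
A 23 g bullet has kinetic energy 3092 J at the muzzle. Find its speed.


v = sqrt(2*E/m) = sqrt(2*3092/0.023) = 518.5 m/s

518.5 m/s


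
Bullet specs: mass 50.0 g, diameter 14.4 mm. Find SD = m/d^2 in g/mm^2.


SD = m/d^2 = 50.0/14.4^2 = 0.2411 g/mm^2

0.2411 g/mm^2


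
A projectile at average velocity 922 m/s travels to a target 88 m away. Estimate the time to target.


t = d/v = 88/922 = 0.09544 s

0.09544 s


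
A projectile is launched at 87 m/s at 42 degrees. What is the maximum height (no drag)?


H = (v0*sin(theta))^2 / (2g) = (87*sin(42°))^2 / (2*9.81) = 172.7 m

172.7 m


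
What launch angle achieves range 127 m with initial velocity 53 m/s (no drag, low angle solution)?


sin(2*theta) = R*g/v0^2 = 127*9.81/53^2 = 0.443528, theta = arcsin(0.443528)/2 = 13.16°

13.16 degrees


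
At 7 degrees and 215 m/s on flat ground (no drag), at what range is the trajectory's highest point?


R = v0^2*sin(2*theta)/g = 215^2*sin(2*7°)/9.81 = 1139.94 m
apex_dist = R/2 = 1139.94/2 = 570 m

570 m


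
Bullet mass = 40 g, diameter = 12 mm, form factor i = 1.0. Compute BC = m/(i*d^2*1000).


BC = m/(i*d^2*1000) = 40/(1.0 * 12^2 * 1000) = 0.0002778

0.0002778


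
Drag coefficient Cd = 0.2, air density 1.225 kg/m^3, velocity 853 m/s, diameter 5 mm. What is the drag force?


A = pi*(d/2)^2 = pi*(5/2000)^2 = 1.96350e-05 m^2
Fd = 0.5*Cd*rho*A*v^2 = 0.5*0.2*1.225*1.96350e-05*853^2 = 1.75 N

1.75 N


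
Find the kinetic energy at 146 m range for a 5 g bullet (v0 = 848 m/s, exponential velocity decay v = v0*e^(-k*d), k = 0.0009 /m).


v = v0*exp(-k*d) = 848*exp(-0.0009*146) = 743.583 m/s
E = 0.5*m*v^2 = 0.5*0.005*743.583^2 = 1382 J

1382 J


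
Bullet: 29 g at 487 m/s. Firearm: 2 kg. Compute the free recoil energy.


v_r = m_p*v_p/m_gun = 0.029*487/2 = 7.0615 m/s, E_r = 0.5*m_gun*v_r^2 = 0.5*2*7.0615^2 = 49.86 J

49.86 J


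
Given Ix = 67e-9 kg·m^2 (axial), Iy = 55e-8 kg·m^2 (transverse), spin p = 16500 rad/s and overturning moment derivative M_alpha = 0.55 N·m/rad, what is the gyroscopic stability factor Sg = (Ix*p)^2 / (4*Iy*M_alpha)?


Sg = Ix^2 * p^2 / (4 * Iy * M_alpha) = (67e-9)^2 * 16500^2 / (4 * 55e-8 * 0.55) = 1.01

1.01


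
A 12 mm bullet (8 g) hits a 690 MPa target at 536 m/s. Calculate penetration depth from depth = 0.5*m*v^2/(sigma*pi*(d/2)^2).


A = pi*(d/2)^2 = pi*(12/2)^2 = 113.097 mm^2
E = 0.5*m*v^2 = 0.5*0.008*536^2 = 1149.18 J
depth = E/(sigma*A) = 1149.18 J / (690 MPa * 113.097 mm^2) = 1149.18/(690 * 113.097) m = 0.0147261 m ≈ 14.73 mm

14.73 mm


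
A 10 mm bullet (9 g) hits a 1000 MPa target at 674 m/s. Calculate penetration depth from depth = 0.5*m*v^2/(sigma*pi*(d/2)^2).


A = pi*(d/2)^2 = pi*(10/2)^2 = 78.5398 mm^2
E = 0.5*m*v^2 = 0.5*0.009*674^2 = 2044.24 J
depth = E/(sigma*A) = 2044.24 J / (1000 MPa * 78.5398 mm^2) = 2044.24/(1000 * 78.5398) m = 0.0260281 m ≈ 26.03 mm

26.03 mm


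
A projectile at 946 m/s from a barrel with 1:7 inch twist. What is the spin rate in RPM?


twist_m = 7*0.0254 = 0.1778 m
spin = v/twist = 946/0.1778 = 5320.585 rev/s
RPM = spin*60 = 5320.585*60 ≈ 319235 RPM

319235 RPM


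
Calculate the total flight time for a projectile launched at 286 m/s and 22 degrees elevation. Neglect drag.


T = 2*v0*sin(theta)/g = 2*286*sin(22°)/9.81 = 21.84 s

21.84 s


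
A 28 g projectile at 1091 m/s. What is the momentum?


p = m*v = 0.028*1091 = 30.55 kg·m/s

30.55 kg·m/s


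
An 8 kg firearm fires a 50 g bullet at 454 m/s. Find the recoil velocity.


v_recoil = m_p * v_p / m_gun = 0.05 * 454 / 8 = 2.838 m/s

2.838 m/s


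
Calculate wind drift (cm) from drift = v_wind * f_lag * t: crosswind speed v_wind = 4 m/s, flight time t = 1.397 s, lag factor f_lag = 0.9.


drift = v_wind * lag * t = 4 * 0.9 * 1.397 = 5.0292 m ≈ 502.9 cm

502.9 cm


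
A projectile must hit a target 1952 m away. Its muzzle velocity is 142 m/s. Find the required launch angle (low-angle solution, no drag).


sin(2*theta) = R*g/v0^2 = 1952*9.81/142^2 = 0.949669, theta = arcsin(0.949669)/2 = 35.87°

35.87 degrees


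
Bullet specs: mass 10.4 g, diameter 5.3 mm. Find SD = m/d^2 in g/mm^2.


SD = m/d^2 = 10.4/5.3^2 = 0.3702 g/mm^2

0.3702 g/mm^2


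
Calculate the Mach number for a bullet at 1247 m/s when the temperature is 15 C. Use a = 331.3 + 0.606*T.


a = 331.3 + 0.606*(15) = 340.39 m/s
M = v/a = 1247/340.39 = 3.663

3.663


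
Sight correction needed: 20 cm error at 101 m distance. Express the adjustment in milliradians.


1 mrad subtends 1 cm per 10 m of range, so adj = error_cm / (dist_m / 10) = 20 / (101/10) = 1.98 mrad

1.98 mrad


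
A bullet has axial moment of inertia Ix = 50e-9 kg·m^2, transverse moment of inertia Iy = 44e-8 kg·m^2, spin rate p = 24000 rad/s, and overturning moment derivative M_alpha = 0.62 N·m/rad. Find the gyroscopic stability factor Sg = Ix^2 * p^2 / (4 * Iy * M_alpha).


Sg = Ix^2 * p^2 / (4 * Iy * M_alpha) = (50e-9)^2 * 24000^2 / (4 * 44e-8 * 0.62) = 1.32

1.32


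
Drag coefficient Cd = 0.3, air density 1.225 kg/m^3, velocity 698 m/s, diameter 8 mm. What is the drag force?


A = pi*(d/2)^2 = pi*(8/2000)^2 = 5.02655e-05 m^2
Fd = 0.5*Cd*rho*A*v^2 = 0.5*0.3*1.225*5.02655e-05*698^2 = 4.5 N

4.5 N


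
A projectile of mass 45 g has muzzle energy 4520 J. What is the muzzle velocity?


v = sqrt(2*E/m) = sqrt(2*4520/0.045) = 448.2 m/s

448.2 m/s


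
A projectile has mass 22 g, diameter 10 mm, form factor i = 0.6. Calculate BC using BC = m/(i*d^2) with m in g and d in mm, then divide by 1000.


BC = m/(i*d^2*1000) = 22/(0.6 * 10^2 * 1000) = 0.0003667

0.0003667


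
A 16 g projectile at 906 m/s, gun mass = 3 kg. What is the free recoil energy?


v_r = m_p*v_p/m_gun = 0.016*906/3 = 4.832 m/s, E_r = 0.5*m_gun*v_r^2 = 0.5*3*4.832^2 = 35.02 J

35.02 J


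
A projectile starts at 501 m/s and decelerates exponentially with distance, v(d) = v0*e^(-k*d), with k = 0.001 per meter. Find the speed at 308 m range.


v = v0*exp(-k*d) = 501*exp(-0.001*308) = 368.2 m/s

368.2 m/s


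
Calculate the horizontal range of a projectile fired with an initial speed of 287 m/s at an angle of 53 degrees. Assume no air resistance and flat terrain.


R = v0^2 * sin(2*theta) / g = 287^2 * sin(2*53°) / 9.81 = 8071 m

8071 m


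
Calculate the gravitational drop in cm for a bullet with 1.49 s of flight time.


drop = 0.5*g*t^2 = 0.5*9.81*1.49^2 = 10.8896 m ≈ 1089 cm

1089 cm


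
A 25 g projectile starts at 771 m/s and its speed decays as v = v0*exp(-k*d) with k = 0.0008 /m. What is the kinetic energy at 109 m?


v = v0*exp(-k*d) = 771*exp(-0.0008*109) = 706.617 m/s
E = 0.5*m*v^2 = 0.5*0.025*706.617^2 = 6241 J

6241 J


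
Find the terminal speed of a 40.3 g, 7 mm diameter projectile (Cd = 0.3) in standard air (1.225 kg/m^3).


A = pi*(d/2)^2 = pi*(7/2000)^2 = 3.84845e-05 m^2
vt = sqrt(2mg/(Cd*rho*A)) = sqrt(2*0.0403*9.81/(0.3 * 1.225 * 3.84845e-05)) = 236.4 m/s

236.4 m/s


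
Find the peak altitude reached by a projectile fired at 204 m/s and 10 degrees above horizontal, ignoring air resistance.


H = (v0*sin(theta))^2 / (2g) = (204*sin(10°))^2 / (2*9.81) = 63.96 m

63.96 m


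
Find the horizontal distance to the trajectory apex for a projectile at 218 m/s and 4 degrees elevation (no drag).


R = v0^2*sin(2*theta)/g = 218^2*sin(2*4°)/9.81 = 674.216 m
apex_dist = R/2 = 674.216/2 = 337.1 m

337.1 m


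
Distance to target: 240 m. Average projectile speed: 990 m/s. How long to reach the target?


t = d/v = 240/990 = 0.2424 s

0.2424 s


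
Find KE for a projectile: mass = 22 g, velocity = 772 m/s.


E = 0.5*m*v^2 = 0.5*0.022*772^2 = 6556 J

6556 J


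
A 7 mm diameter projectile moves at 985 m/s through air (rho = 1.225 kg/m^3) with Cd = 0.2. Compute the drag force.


A = pi*(d/2)^2 = pi*(7/2000)^2 = 3.84845e-05 m^2
Fd = 0.5*Cd*rho*A*v^2 = 0.5*0.2*1.225*3.84845e-05*985^2 = 4.574 N

4.574 N


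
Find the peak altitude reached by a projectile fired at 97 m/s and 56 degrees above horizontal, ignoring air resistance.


H = (v0*sin(theta))^2 / (2g) = (97*sin(56°))^2 / (2*9.81) = 329.6 m

329.6 m


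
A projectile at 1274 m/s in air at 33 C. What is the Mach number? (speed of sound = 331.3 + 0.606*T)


a = 331.3 + 0.606*(33) = 351.298 m/s
M = v/a = 1274/351.298 = 3.627

3.627


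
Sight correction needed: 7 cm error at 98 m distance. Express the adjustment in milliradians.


1 mrad subtends 1 cm per 10 m of range, so adj = error_cm / (dist_m / 10) = 7 / (98/10) = 0.7143 mrad

0.7143 mrad


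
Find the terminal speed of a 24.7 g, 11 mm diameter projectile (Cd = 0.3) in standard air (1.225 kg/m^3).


A = pi*(d/2)^2 = pi*(11/2000)^2 = 9.50332e-05 m^2
vt = sqrt(2mg/(Cd*rho*A)) = sqrt(2*0.0247*9.81/(0.3 * 1.225 * 9.50332e-05)) = 117.8 m/s

117.8 m/s


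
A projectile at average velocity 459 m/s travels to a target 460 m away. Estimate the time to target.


t = d/v = 460/459 = 1.002 s

1.002 s


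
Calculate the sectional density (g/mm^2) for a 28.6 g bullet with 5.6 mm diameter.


SD = m/d^2 = 28.6/5.6^2 = 0.912 g/mm^2

0.912 g/mm^2


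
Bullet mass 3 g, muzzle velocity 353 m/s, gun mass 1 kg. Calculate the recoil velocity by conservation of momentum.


v_recoil = m_p * v_p / m_gun = 0.003 * 353 / 1 = 1.059 m/s

1.059 m/s


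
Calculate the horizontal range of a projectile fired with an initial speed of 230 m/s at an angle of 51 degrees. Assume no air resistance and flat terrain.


R = v0^2 * sin(2*theta) / g = 230^2 * sin(2*51°) / 9.81 = 5275 m

5275 m


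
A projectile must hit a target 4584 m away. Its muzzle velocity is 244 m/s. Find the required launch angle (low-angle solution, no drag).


sin(2*theta) = R*g/v0^2 = 4584*9.81/244^2 = 0.755325, theta = arcsin(0.755325)/2 = 24.53°

24.53 degrees


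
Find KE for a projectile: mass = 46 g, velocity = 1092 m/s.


E = 0.5*m*v^2 = 0.5*0.046*1092^2 = 27427 J

27427 J


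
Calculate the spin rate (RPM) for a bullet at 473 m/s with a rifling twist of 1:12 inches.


twist_m = 12*0.0254 = 0.3048 m
spin = v/twist = 473/0.3048 = 1551.837 rev/s
RPM = spin*60 = 1551.837*60 ≈ 93110 RPM

93110 RPM


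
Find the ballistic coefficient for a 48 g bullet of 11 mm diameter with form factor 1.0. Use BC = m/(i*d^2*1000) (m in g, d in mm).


BC = m/(i*d^2*1000) = 48/(1.0 * 11^2 * 1000) = 0.0003967

0.0003967


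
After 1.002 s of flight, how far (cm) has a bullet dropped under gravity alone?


drop = 0.5*g*t^2 = 0.5*9.81*1.002^2 = 4.92464 m ≈ 492.5 cm

492.5 cm


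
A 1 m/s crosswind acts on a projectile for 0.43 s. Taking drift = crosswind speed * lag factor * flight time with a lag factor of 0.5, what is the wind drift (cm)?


drift = v_wind * lag * t = 1 * 0.5 * 0.43 = 0.215 m ≈ 21.5 cm

21.5 cm


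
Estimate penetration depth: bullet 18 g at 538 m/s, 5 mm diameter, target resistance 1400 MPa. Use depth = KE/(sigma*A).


A = pi*(d/2)^2 = pi*(5/2)^2 = 19.635 mm^2
E = 0.5*m*v^2 = 0.5*0.018*538^2 = 2605 J
depth = E/(sigma*A) = 2605 J / (1400 MPa * 19.635 mm^2) = 2605/(1400 * 19.635) m = 0.0947653 m ≈ 94.77 mm

94.77 mm


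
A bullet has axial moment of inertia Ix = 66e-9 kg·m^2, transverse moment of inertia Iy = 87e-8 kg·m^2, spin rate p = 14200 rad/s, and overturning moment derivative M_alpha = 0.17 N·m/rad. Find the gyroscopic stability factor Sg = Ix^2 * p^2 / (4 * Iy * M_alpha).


Sg = Ix^2 * p^2 / (4 * Iy * M_alpha) = (66e-9)^2 * 14200^2 / (4 * 87e-8 * 0.17) = 1.485

1.485
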